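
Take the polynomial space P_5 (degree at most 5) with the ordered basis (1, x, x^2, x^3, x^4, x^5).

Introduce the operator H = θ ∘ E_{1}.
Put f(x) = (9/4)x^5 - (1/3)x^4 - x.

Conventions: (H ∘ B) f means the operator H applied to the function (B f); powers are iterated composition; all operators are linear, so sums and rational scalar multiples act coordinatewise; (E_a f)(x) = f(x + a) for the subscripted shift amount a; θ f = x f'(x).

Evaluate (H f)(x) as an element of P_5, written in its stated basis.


E_{1} f = (9/4)x^5 + (131/12)x^4 + (127/6)x^3 + (41/2)x^2 + (107/12)x + 11/12
θ E_{1} f = (45/4)x^5 + (131/3)x^4 + (127/2)x^3 + 41x^2 + (107/12)x

the image equals g(x) = (45/4)x^5 + (131/3)x^4 + (127/2)x^3 + 41x^2 + (107/12)x


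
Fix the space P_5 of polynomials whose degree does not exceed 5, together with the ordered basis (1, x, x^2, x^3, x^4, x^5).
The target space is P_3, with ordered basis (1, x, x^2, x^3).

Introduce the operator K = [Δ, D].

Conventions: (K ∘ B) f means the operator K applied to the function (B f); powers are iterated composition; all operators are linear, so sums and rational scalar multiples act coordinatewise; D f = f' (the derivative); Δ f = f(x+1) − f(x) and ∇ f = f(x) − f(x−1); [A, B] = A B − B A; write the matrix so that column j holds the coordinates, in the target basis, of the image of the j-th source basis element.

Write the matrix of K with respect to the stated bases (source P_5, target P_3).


image of 1: 0
image of x: 0
image of x^2: 0
image of x^3: 0
image of x^4: 0
image of x^5: 0
each image's coordinates form column j of the matrix

the matrix is [[0, 0, 0, 0, 0, 0]; [0, 0, 0, 0, 0, 0]; [0, 0, 0, 0, 0, 0]; [0, 0, 0, 0, 0, 0]] (rows listed top to bottom)


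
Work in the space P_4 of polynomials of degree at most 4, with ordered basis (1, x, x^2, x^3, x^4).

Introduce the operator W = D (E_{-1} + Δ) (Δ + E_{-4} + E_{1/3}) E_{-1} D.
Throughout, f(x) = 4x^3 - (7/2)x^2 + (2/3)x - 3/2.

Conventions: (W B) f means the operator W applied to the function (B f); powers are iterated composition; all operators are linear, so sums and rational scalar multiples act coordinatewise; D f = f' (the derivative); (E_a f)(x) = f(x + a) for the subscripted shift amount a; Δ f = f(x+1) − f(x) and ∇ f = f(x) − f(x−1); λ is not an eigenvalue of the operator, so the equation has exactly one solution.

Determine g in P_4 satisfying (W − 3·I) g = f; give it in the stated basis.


write g with unknown coordinates in the stated basis and equate coefficients in (W − 3·I) g = f
solving from the highest basis element down gives g = -(4/3)x^3 + (7/6)x^2 - (50/9)x + 29/2
check: W g = -16x + 42
so W g − 3·g = 4x^3 - (7/2)x^2 + (2/3)x - 3/2 = f ✓

g(x) = -(4/3)x^3 + (7/6)x^2 - (50/9)x + 29/2


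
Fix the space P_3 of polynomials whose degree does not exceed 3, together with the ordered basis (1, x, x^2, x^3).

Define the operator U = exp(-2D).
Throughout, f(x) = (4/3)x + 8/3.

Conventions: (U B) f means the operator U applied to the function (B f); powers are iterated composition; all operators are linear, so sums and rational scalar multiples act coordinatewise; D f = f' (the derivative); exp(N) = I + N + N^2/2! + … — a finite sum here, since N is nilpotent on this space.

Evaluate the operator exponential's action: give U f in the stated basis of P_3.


the result is g(x) = (4/3)x

order-1 term: -8/3
the series for exp(-2D) f terminates at order 1
exp(-2D) f = (4/3)x


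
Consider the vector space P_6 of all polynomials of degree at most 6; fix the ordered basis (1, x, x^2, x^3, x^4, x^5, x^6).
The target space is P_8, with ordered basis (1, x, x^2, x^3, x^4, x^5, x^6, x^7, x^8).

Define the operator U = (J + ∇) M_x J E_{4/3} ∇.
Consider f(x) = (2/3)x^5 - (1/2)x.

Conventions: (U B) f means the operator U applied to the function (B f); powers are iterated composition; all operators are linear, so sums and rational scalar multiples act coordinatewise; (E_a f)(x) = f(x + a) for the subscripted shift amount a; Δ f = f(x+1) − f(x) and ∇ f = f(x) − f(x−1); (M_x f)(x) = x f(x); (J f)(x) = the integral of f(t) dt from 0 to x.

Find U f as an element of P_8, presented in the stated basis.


g(x) = (2/21)x^7 + (25/54)x^6 + (136/27)x^5 + (1685/324)x^4 + (10301/1458)x^3 + (65/27)x^2 - (67/243)x - 65/486

∇ f = (10/3)x^4 - (20/3)x^3 + (20/3)x^2 - (10/3)x + 1/6
E_{4/3} ∇ f = (10/3)x^4 + (100/9)x^3 + (140/9)x^2 + (850/81)x + 1121/486
J E_{4/3} ∇ f = (2/3)x^5 + (25/9)x^4 + (140/27)x^3 + (425/81)x^2 + (1121/486)x
M_x (J E_{4/3} ∇) f = (2/3)x^6 + (25/9)x^5 + (140/27)x^4 + (425/81)x^3 + (1121/486)x^2
J M_x (J E_{4/3} ∇) f = (2/21)x^7 + (25/54)x^6 + (28/27)x^5 + (425/324)x^4 + (1121/1458)x^3
∇ M_x (J E_{4/3} ∇) f = 4x^5 + (35/9)x^4 + (170/27)x^3 + (65/27)x^2 - (67/243)x - 65/486
(J + ∇) M_x (J E_{4/3} ∇) f = (2/21)x^7 + (25/54)x^6 + (136/27)x^5 + (1685/324)x^4 + (10301/1458)x^3 + (65/27)x^2 - (67/243)x - 65/486


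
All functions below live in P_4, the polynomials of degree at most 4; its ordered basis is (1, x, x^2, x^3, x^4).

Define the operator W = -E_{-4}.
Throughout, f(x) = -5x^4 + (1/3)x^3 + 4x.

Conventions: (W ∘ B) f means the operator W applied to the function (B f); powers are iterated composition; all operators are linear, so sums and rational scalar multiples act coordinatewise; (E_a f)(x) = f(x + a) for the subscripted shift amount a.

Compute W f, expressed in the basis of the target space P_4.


E_{-4} f = -5x^4 + (241/3)x^3 - 484x^2 + 1300x - 3952/3
(-E_{-4}) f = 5x^4 - (241/3)x^3 + 484x^2 - 1300x + 3952/3

g(x) = 5x^4 - (241/3)x^3 + 484x^2 - 1300x + 3952/3


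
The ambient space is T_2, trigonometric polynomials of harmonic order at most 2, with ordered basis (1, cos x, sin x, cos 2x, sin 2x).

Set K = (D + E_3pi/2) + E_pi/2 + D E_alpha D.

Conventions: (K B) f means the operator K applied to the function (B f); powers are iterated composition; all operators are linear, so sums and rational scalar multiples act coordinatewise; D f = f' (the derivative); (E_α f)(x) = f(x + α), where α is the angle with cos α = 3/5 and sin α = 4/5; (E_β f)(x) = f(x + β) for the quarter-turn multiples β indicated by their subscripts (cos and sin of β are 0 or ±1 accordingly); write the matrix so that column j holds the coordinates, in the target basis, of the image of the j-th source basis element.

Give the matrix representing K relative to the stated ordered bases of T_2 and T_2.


the matrix is [[2, 0, 0, 0, 0]; [0, -3/5, 1/5, 0, 0]; [0, -1/5, -3/5, 0, 0]; [0, 0, 0, -22/25, -46/25]; [0, 0, 0, 46/25, -22/25]] (rows listed top to bottom)

image of 1: 2
image of cos x: -(3/5)cos x - (1/5)sin x
image of sin x: (1/5)cos x - (3/5)sin x
image of cos 2x: -(22/25)cos 2x + (46/25)sin 2x
image of sin 2x: -(46/25)cos 2x - (22/25)sin 2x
each image's coordinates form column j of the matrix


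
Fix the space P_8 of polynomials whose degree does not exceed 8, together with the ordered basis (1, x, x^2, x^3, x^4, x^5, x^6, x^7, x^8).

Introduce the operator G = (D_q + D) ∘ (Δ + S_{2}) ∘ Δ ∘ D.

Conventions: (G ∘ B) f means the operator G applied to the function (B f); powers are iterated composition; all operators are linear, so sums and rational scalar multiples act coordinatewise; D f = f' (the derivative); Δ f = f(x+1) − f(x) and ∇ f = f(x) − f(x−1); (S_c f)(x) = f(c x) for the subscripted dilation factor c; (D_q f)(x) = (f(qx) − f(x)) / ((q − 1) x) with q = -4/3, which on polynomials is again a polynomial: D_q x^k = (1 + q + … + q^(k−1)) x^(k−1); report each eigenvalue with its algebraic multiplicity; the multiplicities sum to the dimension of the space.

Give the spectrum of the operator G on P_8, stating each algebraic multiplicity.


image of 1: 0
image of x: 0
image of x^2: 0
image of x^3: 24
image of x^4: 80x + 96
image of x^5: (6400/9)x^2 + 300x + 320
image of x^6: (13280/9)x^3 + (8000/3)x^2 + 1000x + 960
image of x^7: (262528/27)x^4 + 5810x^3 + (78400/9)x^2 + 3150x + 2688
image of x^8: (3501568/243)x^5 + (1115744/27)x^4 + (511280/27)x^3 + (246400/9)x^2 + 9520x + 7168
the matrix is upper triangular; its diagonal is (0, 0, 0, 0, 0, 0, 0, 0, 0)
for a triangular matrix the eigenvalues are the diagonal entries, with algebraic multiplicity their repetition count

λ = 0 (multiplicity 9)


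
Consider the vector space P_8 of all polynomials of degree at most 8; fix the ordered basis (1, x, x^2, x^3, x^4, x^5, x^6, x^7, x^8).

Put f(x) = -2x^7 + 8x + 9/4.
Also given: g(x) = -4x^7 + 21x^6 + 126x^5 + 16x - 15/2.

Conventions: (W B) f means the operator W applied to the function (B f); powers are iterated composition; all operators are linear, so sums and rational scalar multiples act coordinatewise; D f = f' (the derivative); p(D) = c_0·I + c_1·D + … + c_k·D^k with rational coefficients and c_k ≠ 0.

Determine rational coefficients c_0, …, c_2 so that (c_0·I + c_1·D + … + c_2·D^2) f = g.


p(D) = 2·I − (3/2)·D − (3/2)·D^2, i.e. c_0 = 2, c_1 = -3/2, c_2 = -3/2

D^0 f = -2x^7 + 8x + 9/4
D^1 f = -14x^6 + 8
D^2 f = -84x^5
matching coefficients of g against c_0 f + c_1 Df + … from the top degree down determines the c_i
solution: c_0 = 2, c_1 = -3/2, c_2 = -3/2


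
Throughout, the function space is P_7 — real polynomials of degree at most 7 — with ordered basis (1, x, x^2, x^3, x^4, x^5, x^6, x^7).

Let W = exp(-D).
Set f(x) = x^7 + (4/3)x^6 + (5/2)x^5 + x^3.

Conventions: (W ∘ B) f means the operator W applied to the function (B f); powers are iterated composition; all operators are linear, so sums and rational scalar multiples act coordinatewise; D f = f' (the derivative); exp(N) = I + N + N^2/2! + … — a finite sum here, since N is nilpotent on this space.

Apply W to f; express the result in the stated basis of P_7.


order-1 term: -7x^6 - 8x^5 - (25/2)x^4 - 3x^2
order-2 term: 21x^5 + 20x^4 + 25x^3 + 3x
order-3 term: -35x^4 - (80/3)x^3 - 25x^2 - 1
order-4 term: 35x^3 + 20x^2 + (25/2)x
order-5 term: -21x^2 - 8x - 5/2
order-6 term: 7x + 4/3
order-7 term: -1
the series for exp(-D) f terminates at order 7
exp(-D) f = x^7 - (17/3)x^6 + (31/2)x^5 - (55/2)x^4 + (103/3)x^3 - 29x^2 + (29/2)x - 19/6

the image equals g(x) = x^7 - (17/3)x^6 + (31/2)x^5 - (55/2)x^4 + (103/3)x^3 - 29x^2 + (29/2)x - 19/6


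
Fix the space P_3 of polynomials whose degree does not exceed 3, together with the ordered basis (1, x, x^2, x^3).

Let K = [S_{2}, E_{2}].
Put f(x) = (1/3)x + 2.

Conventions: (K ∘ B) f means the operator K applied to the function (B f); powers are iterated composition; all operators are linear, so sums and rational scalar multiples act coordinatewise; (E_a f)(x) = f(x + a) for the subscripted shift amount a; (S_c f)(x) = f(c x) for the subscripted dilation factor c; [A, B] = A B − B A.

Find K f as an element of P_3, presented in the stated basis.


g(x) = -2/3

E_{2} f = (1/3)x + 8/3
S_{2} E_{2} f = (2/3)x + 8/3
S_{2} f = (2/3)x + 2
E_{2} S_{2} f = (2/3)x + 10/3
[S_{2}, E_{2}] f = -2/3


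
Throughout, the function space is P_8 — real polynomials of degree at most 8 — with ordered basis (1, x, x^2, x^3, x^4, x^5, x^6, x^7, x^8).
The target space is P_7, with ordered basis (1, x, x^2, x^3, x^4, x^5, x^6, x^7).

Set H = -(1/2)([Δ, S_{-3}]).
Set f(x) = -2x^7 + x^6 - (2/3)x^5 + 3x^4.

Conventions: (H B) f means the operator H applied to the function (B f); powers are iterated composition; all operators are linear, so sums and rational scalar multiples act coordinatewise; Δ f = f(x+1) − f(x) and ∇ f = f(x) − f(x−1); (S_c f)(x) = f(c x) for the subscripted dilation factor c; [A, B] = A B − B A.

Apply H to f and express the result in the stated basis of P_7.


g(x) = -20412x^6 - 43740x^5 - 84780x^4 - 84528x^3 - 53004x^2 - 18388x - 8260/3

S_{-3} f = 4374x^7 + 729x^6 + 162x^5 + 243x^4
Δ S_{-3} f = 30618x^6 + 96228x^5 + 164835x^4 + 170262x^3 + 105867x^2 + 36774x + 5508
Δ f = -14x^6 - 36x^5 - (175/3)x^4 - (134/3)x^3 - (47/3)x^2 + (2/3)x + 4/3
S_{-3} Δ f = -10206x^6 + 8748x^5 - 4725x^4 + 1206x^3 - 141x^2 - 2x + 4/3
[Δ, S_{-3}] f = 40824x^6 + 87480x^5 + 169560x^4 + 169056x^3 + 106008x^2 + 36776x + 16520/3
(-(1/2)([Δ, S_{-3}])) f = -20412x^6 - 43740x^5 - 84780x^4 - 84528x^3 - 53004x^2 - 18388x - 8260/3


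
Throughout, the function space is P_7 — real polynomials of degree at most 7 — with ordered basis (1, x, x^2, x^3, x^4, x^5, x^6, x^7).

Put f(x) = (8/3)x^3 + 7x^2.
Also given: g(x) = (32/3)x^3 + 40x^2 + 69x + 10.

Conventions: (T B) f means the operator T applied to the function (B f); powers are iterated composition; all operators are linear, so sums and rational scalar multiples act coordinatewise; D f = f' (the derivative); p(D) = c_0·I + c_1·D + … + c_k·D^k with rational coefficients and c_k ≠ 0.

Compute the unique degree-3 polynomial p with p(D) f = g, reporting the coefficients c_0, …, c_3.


c_0 = 4, c_1 = 3/2, c_2 = 3, c_3 = -2

D^0 f = (8/3)x^3 + 7x^2
D^1 f = 8x^2 + 14x
D^2 f = 16x + 14
D^3 f = 16
matching coefficients of g against c_0 f + c_1 Df + … from the top degree down determines the c_i
solution: c_0 = 4, c_1 = 3/2, c_2 = 3, c_3 = -2


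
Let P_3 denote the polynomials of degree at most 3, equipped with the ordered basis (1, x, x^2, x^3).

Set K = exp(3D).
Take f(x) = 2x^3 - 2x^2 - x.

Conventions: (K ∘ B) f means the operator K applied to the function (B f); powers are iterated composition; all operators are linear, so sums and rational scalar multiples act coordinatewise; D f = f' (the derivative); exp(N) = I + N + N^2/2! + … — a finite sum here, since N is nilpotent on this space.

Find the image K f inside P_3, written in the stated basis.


the image equals g(x) = 2x^3 + 16x^2 + 41x + 33

order-1 term: 18x^2 - 12x - 3
order-2 term: 54x - 18
order-3 term: 54
the series for exp(3D) f terminates at order 3
exp(3D) f = 2x^3 + 16x^2 + 41x + 33


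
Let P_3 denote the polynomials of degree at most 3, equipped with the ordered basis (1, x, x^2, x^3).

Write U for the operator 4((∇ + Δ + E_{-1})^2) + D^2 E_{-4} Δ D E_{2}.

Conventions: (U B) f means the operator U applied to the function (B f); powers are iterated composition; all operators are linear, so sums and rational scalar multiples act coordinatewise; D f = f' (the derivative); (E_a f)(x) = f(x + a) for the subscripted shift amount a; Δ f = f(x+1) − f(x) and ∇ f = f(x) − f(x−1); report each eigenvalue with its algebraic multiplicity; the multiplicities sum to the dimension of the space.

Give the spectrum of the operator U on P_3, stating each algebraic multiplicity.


λ = 4 (multiplicity 4)

image of 1: 4
image of x: 4x + 8
image of x^2: 4x^2 + 16x + 16
image of x^3: 4x^3 + 24x^2 + 48x + 32
the matrix is upper triangular; its diagonal is (4, 4, 4, 4)
for a triangular matrix the eigenvalues are the diagonal entries, with algebraic multiplicity their repetition count


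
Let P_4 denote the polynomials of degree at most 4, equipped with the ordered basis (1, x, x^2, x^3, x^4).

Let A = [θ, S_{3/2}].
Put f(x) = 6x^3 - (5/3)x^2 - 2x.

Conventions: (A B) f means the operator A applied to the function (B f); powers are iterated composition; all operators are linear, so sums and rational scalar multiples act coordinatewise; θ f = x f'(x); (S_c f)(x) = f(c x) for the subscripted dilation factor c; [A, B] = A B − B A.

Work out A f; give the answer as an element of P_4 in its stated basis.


g(x) = 0

S_{3/2} f = (81/4)x^3 - (15/4)x^2 - 3x
θ S_{3/2} f = (243/4)x^3 - (15/2)x^2 - 3x
θ f = 18x^3 - (10/3)x^2 - 2x
S_{3/2} θ f = (243/4)x^3 - (15/2)x^2 - 3x
[θ, S_{3/2}] f = 0


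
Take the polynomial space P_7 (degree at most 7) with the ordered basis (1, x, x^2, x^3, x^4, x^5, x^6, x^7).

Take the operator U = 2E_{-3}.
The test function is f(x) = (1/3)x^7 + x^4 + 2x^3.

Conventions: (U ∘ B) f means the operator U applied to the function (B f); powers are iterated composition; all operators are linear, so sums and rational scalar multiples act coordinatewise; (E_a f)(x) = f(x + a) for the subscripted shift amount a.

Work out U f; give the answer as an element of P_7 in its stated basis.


E_{-3} f = (1/3)x^7 - 7x^6 + 63x^5 - 314x^4 + 935x^3 - 1665x^2 + 1647x - 702
(2E_{-3}) f = (2/3)x^7 - 14x^6 + 126x^5 - 628x^4 + 1870x^3 - 3330x^2 + 3294x - 1404

the result is g(x) = (2/3)x^7 - 14x^6 + 126x^5 - 628x^4 + 1870x^3 - 3330x^2 + 3294x - 1404


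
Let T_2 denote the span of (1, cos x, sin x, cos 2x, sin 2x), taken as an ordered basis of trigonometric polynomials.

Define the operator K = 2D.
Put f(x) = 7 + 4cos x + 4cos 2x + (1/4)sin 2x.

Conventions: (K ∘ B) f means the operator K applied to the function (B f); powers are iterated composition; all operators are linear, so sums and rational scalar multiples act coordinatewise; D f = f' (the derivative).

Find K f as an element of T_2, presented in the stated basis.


g(x) = -8sin x + cos 2x - 16sin 2x

D f = -4sin x + (1/2)cos 2x - 8sin 2x
(2D) f = -8sin x + cos 2x - 16sin 2x


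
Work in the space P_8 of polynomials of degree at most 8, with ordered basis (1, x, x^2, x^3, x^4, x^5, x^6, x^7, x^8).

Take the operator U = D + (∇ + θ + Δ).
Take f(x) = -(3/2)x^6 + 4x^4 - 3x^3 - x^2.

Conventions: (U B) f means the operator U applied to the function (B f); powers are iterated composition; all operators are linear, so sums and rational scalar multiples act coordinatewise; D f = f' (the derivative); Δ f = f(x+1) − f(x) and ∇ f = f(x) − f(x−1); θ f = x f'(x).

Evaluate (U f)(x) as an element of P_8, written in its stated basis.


the result is g(x) = -9x^6 - 27x^5 + 16x^4 - 21x^3 - 29x^2 + 8x - 6

D f = -9x^5 + 16x^3 - 9x^2 - 2x
∇ f = -9x^5 + (45/2)x^4 - 14x^3 - (21/2)x^2 + 14x - 9/2
θ f = -9x^6 + 16x^4 - 9x^3 - 2x^2
Δ f = -9x^5 - (45/2)x^4 - 14x^3 - (15/2)x^2 - 4x - 3/2
(∇ + θ + Δ) f = -9x^6 - 18x^5 + 16x^4 - 37x^3 - 20x^2 + 10x - 6
(D + (∇ + θ + Δ)) f = -9x^6 - 27x^5 + 16x^4 - 21x^3 - 29x^2 + 8x - 6


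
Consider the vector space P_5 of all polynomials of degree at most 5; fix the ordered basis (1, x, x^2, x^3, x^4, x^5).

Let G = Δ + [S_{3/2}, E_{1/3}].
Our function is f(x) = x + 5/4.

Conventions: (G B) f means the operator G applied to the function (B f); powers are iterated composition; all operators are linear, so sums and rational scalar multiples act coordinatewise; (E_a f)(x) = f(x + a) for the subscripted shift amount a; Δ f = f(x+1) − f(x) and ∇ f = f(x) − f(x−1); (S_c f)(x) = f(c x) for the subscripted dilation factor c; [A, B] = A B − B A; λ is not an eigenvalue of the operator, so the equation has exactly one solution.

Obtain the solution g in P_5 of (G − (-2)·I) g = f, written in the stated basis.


write g with unknown coordinates in the stated basis and equate coefficients in (G − (-2)·I) g = f
solving from the highest basis element down gives g = (1/2)x + 5/12
check: G g = 5/12
so G g − (-2)·g = x + 5/4 = f ✓

the image equals g(x) = (1/2)x + 5/12


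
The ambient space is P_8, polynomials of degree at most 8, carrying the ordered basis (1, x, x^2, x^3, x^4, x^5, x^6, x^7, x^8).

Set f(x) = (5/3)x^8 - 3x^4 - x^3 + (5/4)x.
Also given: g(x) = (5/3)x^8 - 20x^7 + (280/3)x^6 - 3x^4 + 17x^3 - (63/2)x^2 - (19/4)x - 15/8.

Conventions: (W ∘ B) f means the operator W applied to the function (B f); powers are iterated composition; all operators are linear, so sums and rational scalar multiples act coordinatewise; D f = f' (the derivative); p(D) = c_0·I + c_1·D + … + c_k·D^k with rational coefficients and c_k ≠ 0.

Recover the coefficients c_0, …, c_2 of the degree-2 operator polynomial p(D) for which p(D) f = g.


p(D) = I − (3/2)·D + D^2, i.e. c_0 = 1, c_1 = -3/2, c_2 = 1

D^0 f = (5/3)x^8 - 3x^4 - x^3 + (5/4)x
D^1 f = (40/3)x^7 - 12x^3 - 3x^2 + 5/4
D^2 f = (280/3)x^6 - 36x^2 - 6x
matching coefficients of g against c_0 f + c_1 Df + … from the top degree down determines the c_i
solution: c_0 = 1, c_1 = -3/2, c_2 = 1


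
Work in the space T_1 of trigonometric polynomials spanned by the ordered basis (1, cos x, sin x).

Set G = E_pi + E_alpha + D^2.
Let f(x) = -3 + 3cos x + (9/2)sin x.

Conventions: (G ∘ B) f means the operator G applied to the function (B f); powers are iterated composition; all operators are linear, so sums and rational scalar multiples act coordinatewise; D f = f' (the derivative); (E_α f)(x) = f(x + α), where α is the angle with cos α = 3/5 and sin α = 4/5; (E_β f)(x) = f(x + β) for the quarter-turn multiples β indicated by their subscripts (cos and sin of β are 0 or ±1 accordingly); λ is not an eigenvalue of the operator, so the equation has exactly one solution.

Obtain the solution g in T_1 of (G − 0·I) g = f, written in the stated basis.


the image equals g(x) = -3/2 - 3cos x - (3/2)sin x

write g with unknown coordinates in the stated basis and equate coefficients in (G − 0·I) g = f
solving from the highest basis element down gives g = -3/2 - 3cos x - (3/2)sin x
check: G g = -3 + 3cos x + (9/2)sin x
so G g − 0·g = -3 + 3cos x + (9/2)sin x = f ✓


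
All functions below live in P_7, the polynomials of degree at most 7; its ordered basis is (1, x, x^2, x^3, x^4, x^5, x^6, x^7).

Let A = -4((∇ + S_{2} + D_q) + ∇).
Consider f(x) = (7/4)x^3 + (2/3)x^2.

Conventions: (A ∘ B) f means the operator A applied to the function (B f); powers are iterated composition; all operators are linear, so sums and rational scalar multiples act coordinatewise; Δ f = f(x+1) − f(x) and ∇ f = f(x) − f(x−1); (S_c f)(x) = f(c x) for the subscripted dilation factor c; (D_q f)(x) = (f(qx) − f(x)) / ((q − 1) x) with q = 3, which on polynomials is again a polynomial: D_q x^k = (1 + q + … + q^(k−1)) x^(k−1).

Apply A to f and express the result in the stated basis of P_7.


the result is g(x) = -56x^3 - (431/3)x^2 + (62/3)x - 26/3

∇ f = (21/4)x^2 - (47/12)x + 13/12
S_{2} f = 14x^3 + (8/3)x^2
D_q f = (91/4)x^2 + (8/3)x
(∇ + S_{2} + D_q) f = 14x^3 + (92/3)x^2 - (5/4)x + 13/12
∇ f = (21/4)x^2 - (47/12)x + 13/12
((∇ + S_{2} + D_q) + ∇) f = 14x^3 + (431/12)x^2 - (31/6)x + 13/6
(-4((∇ + S_{2} + D_q) + ∇)) f = -56x^3 - (431/3)x^2 + (62/3)x - 26/3


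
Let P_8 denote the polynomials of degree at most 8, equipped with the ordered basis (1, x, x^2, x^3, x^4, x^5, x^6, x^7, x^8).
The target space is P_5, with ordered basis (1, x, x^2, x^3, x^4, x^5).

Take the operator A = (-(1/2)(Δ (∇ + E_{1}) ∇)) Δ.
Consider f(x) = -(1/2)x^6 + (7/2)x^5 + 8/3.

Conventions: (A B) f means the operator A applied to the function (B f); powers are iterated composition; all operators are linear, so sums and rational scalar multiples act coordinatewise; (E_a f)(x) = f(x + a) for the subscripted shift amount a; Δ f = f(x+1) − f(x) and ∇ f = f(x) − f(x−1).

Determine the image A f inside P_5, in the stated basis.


the image equals g(x) = 30x^3 + 120x^2 - 300x - 195/2

Δ f = -3x^5 + 10x^4 + 25x^3 + (55/2)x^2 + (29/2)x + 3
∇ Δ f = -15x^4 + 70x^3 - 15x^2 + 35x - 1
∇ ∇ Δ f = -60x^3 + 300x^2 - 300x + 135
E_{1} ∇ Δ f = -15x^4 + 10x^3 + 105x^2 + 155x + 74
(∇ + E_{1}) ∇ Δ f = -15x^4 - 50x^3 + 405x^2 - 145x + 209
Δ (∇ + E_{1}) ∇ Δ f = -60x^3 - 240x^2 + 600x + 195
(-(1/2)(Δ (∇ + E_{1}) ∇)) Δ f = 30x^3 + 120x^2 - 300x - 195/2


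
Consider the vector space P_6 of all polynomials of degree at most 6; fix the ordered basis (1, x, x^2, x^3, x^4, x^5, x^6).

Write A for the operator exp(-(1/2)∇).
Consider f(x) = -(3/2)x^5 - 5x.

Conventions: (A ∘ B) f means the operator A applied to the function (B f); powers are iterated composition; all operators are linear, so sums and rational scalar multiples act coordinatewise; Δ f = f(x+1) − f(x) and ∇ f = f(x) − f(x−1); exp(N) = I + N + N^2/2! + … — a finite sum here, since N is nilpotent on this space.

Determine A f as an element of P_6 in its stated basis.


g(x) = -(3/2)x^5 + (15/4)x^4 - (45/4)x^3 + (165/8)x^2 - (895/32)x + 931/64

order-1 term: (15/4)x^4 - (15/2)x^3 + (15/2)x^2 - (15/4)x + 13/4
order-2 term: -(15/4)x^3 + (45/4)x^2 - (105/8)x + 45/8
order-3 term: (15/8)x^2 - (45/8)x + 75/16
order-4 term: -(15/32)x + 15/16
order-5 term: 3/64
the series for exp(-(1/2)∇) f terminates at order 5
exp(-(1/2)∇) f = -(3/2)x^5 + (15/4)x^4 - (45/4)x^3 + (165/8)x^2 - (895/32)x + 931/64


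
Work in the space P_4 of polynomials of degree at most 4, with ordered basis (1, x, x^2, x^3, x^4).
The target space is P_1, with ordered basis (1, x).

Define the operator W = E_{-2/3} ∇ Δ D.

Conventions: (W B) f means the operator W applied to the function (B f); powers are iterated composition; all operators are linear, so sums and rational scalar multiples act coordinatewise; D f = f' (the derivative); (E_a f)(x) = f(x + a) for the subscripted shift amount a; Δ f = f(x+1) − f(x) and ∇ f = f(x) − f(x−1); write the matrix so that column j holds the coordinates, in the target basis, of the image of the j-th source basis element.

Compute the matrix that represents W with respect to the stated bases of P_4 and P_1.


image of 1: 0
image of x: 0
image of x^2: 0
image of x^3: 6
image of x^4: 24x - 16
each image's coordinates form column j of the matrix

the matrix is [[0, 0, 0, 6, -16]; [0, 0, 0, 0, 24]] (rows listed top to bottom)


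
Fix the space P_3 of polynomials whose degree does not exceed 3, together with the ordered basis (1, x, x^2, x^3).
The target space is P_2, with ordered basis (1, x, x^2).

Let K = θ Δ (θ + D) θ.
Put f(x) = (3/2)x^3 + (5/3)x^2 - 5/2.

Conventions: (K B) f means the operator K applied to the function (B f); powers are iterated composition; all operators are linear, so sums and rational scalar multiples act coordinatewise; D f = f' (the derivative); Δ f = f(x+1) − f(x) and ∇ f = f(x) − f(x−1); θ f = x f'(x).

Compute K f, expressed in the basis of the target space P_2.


the image equals g(x) = 81x^2 + (485/6)x

θ f = (9/2)x^3 + (10/3)x^2
θ θ f = (27/2)x^3 + (20/3)x^2
D θ f = (27/2)x^2 + (20/3)x
(θ + D) θ f = (27/2)x^3 + (121/6)x^2 + (20/3)x
Δ (θ + D) θ f = (81/2)x^2 + (485/6)x + 121/3
θ Δ (θ + D) θ f = 81x^2 + (485/6)x


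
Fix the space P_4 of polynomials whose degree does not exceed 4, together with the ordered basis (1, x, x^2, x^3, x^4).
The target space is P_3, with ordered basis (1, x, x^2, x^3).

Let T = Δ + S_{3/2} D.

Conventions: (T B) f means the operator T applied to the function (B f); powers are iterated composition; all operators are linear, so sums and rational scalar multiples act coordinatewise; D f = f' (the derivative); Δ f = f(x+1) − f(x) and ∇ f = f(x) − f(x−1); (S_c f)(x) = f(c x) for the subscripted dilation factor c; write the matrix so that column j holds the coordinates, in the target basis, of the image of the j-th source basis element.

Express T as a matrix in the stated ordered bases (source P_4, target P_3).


the matrix is [[0, 2, 1, 1, 1]; [0, 0, 5, 3, 4]; [0, 0, 0, 39/4, 6]; [0, 0, 0, 0, 35/2]] (rows listed top to bottom)

image of 1: 0
image of x: 2
image of x^2: 5x + 1
image of x^3: (39/4)x^2 + 3x + 1
image of x^4: (35/2)x^3 + 6x^2 + 4x + 1
each image's coordinates form column j of the matrix


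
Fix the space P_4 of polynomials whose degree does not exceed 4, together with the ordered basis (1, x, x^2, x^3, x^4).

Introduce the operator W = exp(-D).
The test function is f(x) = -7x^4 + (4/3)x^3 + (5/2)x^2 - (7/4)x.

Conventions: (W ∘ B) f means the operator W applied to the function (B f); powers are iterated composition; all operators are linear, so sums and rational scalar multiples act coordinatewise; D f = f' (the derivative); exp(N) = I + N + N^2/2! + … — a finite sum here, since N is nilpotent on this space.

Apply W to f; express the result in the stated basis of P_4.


order-1 term: 28x^3 - 4x^2 - 5x + 7/4
order-2 term: -42x^2 + 4x + 5/2
order-3 term: 28x - 4/3
order-4 term: -7
the series for exp(-D) f terminates at order 4
exp(-D) f = -7x^4 + (88/3)x^3 - (87/2)x^2 + (101/4)x - 49/12

the image equals g(x) = -7x^4 + (88/3)x^3 - (87/2)x^2 + (101/4)x - 49/12


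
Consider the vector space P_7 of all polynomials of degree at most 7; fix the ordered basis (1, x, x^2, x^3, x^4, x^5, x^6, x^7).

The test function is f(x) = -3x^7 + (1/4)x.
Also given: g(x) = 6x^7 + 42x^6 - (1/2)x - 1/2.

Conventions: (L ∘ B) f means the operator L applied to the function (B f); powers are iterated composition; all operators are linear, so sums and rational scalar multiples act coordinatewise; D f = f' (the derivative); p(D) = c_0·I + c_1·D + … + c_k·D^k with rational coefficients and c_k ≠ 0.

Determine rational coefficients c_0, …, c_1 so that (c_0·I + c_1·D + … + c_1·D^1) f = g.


c_0 = -2, c_1 = -2

D^0 f = -3x^7 + (1/4)x
D^1 f = -21x^6 + 1/4
matching coefficients of g against c_0 f + c_1 Df + … from the top degree down determines the c_i
solution: c_0 = -2, c_1 = -2


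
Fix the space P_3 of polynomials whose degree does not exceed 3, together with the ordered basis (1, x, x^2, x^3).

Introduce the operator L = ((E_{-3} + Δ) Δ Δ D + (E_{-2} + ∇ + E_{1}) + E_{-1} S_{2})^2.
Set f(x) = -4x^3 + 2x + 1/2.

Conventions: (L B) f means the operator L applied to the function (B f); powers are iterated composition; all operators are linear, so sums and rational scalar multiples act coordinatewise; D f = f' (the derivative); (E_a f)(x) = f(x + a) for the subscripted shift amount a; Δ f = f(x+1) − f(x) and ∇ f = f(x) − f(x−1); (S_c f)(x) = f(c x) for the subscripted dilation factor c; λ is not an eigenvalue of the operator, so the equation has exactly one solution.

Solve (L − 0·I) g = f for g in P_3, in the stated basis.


the result is g(x) = -(1/25)x^3 - (32/75)x^2 - (161/600)x + 1957/900

write g with unknown coordinates in the stated basis and equate coefficients in (L − 0·I) g = f
solving from the highest basis element down gives g = -(1/25)x^3 - (32/75)x^2 - (161/600)x + 1957/900
check: L g = -4x^3 + 2x + 1/2
so L g − 0·g = -4x^3 + 2x + 1/2 = f ✓


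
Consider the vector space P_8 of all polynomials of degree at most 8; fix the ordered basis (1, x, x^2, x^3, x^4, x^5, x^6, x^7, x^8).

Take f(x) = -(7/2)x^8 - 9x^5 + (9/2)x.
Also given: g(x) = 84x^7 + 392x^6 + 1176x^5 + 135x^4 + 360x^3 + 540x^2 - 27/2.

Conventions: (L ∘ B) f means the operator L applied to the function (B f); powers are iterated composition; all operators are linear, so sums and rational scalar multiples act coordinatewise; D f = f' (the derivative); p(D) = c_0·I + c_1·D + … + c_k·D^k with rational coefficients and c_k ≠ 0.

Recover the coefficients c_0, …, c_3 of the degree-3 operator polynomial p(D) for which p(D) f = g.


c_0 = 0, c_1 = -3, c_2 = -2, c_3 = -1

D^0 f = -(7/2)x^8 - 9x^5 + (9/2)x
D^1 f = -28x^7 - 45x^4 + 9/2
D^2 f = -196x^6 - 180x^3
D^3 f = -1176x^5 - 540x^2
matching coefficients of g against c_0 f + c_1 Df + … from the top degree down determines the c_i
solution: c_0 = 0, c_1 = -3, c_2 = -2, c_3 = -1


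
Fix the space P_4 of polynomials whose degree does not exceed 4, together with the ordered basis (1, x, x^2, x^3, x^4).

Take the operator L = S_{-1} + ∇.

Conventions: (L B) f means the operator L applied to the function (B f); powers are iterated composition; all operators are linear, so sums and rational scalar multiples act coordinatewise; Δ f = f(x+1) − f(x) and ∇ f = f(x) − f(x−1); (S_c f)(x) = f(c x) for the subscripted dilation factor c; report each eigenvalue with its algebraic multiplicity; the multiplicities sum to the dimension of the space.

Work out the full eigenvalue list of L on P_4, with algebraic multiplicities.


image of 1: 1
image of x: -x + 1
image of x^2: x^2 + 2x - 1
image of x^3: -x^3 + 3x^2 - 3x + 1
image of x^4: x^4 + 4x^3 - 6x^2 + 4x - 1
the matrix is upper triangular; its diagonal is (1, -1, 1, -1, 1)
for a triangular matrix the eigenvalues are the diagonal entries, with algebraic multiplicity their repetition count

λ = -1 (multiplicity 2), λ = 1 (multiplicity 3)


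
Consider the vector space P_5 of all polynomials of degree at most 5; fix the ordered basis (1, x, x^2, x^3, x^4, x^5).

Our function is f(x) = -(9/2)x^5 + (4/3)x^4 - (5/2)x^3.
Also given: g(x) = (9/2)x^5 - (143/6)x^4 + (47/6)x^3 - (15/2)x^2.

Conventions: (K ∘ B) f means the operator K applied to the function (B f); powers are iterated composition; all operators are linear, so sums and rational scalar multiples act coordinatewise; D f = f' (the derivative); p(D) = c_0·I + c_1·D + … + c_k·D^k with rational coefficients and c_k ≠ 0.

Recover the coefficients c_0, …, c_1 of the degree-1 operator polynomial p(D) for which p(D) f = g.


D^0 f = -(9/2)x^5 + (4/3)x^4 - (5/2)x^3
D^1 f = -(45/2)x^4 + (16/3)x^3 - (15/2)x^2
matching coefficients of g against c_0 f + c_1 Df + … from the top degree down determines the c_i
solution: c_0 = -1, c_1 = 1

p(D) = -I + D, i.e. c_0 = -1, c_1 = 1


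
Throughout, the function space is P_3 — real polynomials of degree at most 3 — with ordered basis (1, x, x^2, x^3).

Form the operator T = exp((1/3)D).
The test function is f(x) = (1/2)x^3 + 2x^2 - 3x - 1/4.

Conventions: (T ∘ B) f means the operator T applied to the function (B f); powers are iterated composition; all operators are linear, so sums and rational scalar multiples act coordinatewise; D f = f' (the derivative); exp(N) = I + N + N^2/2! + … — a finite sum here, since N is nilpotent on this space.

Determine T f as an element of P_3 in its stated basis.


order-1 term: (1/2)x^2 + (4/3)x - 1
order-2 term: (1/6)x + 2/9
order-3 term: 1/54
the series for exp((1/3)D) f terminates at order 3
exp((1/3)D) f = (1/2)x^3 + (5/2)x^2 - (3/2)x - 109/108

the result is g(x) = (1/2)x^3 + (5/2)x^2 - (3/2)x - 109/108


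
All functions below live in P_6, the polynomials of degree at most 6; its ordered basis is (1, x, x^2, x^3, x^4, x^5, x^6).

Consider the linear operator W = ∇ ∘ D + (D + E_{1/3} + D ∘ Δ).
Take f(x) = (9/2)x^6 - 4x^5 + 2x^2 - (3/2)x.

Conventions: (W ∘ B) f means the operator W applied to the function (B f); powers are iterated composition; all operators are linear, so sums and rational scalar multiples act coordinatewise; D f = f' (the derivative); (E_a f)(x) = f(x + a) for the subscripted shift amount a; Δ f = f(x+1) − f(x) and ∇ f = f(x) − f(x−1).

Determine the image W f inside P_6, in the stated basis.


g(x) = (9/2)x^6 + 32x^5 + (1505/6)x^4 - (1450/9)x^3 + (29233/54)x^2 - (25321/162)x + 29263/486

D f = 27x^5 - 20x^4 + 4x - 3/2
∇ D f = 135x^4 - 350x^3 + 390x^2 - 215x + 51
D f = 27x^5 - 20x^4 + 4x - 3/2
E_{1/3} f = (9/2)x^6 + 5x^5 + (5/6)x^4 - (10/9)x^3 + (73/54)x^2 - (49/162)x - 70/243
Δ f = 27x^5 + (95/2)x^4 + 50x^3 + (55/2)x^2 + 11x + 1
D Δ f = 135x^4 + 190x^3 + 150x^2 + 55x + 11
(D + E_{1/3} + D ∘ Δ) f = (9/2)x^6 + 32x^5 + (695/6)x^4 + (1700/9)x^3 + (8173/54)x^2 + (9509/162)x + 4477/486
(∇ ∘ D + (D + E_{1/3} + D ∘ Δ)) f = (9/2)x^6 + 32x^5 + (1505/6)x^4 - (1450/9)x^3 + (29233/54)x^2 - (25321/162)x + 29263/486


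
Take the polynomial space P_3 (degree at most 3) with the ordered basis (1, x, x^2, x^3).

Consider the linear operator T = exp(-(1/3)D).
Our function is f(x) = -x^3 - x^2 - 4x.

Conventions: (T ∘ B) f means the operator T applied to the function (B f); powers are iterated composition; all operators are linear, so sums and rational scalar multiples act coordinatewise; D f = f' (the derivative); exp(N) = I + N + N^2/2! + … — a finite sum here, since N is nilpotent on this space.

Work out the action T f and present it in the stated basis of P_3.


order-1 term: x^2 + (2/3)x + 4/3
order-2 term: -(1/3)x - 1/9
order-3 term: 1/27
the series for exp(-(1/3)D) f terminates at order 3
exp(-(1/3)D) f = -x^3 - (11/3)x + 34/27

g(x) = -x^3 - (11/3)x + 34/27


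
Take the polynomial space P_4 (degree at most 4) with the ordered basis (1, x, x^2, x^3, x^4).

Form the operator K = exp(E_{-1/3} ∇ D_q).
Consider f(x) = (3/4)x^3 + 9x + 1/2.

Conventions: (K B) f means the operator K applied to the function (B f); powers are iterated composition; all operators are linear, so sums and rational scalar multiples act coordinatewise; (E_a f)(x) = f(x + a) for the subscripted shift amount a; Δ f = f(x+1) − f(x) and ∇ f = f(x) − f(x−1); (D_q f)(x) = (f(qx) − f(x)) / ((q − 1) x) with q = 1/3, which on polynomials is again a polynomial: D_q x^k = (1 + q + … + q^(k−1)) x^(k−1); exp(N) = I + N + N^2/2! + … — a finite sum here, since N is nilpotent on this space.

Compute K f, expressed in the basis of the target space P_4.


the result is g(x) = (3/4)x^3 + (67/6)x - 47/36

order-1 term: (13/6)x - 65/36
the series for exp(E_{-1/3} ∇ D_q) f terminates at order 1
exp(E_{-1/3} ∇ D_q) f = (3/4)x^3 + (67/6)x - 47/36


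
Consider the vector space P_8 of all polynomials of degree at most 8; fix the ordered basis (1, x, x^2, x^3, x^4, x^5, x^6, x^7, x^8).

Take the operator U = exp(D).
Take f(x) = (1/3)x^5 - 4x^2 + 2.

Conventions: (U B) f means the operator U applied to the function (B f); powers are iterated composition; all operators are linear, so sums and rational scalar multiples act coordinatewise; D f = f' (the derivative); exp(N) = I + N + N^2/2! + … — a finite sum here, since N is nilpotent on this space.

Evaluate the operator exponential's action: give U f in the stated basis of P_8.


order-1 term: (5/3)x^4 - 8x
order-2 term: (10/3)x^3 - 4
order-3 term: (10/3)x^2
order-4 term: (5/3)x
order-5 term: 1/3
the series for exp(D) f terminates at order 5
exp(D) f = (1/3)x^5 + (5/3)x^4 + (10/3)x^3 - (2/3)x^2 - (19/3)x - 5/3

the result is g(x) = (1/3)x^5 + (5/3)x^4 + (10/3)x^3 - (2/3)x^2 - (19/3)x - 5/3


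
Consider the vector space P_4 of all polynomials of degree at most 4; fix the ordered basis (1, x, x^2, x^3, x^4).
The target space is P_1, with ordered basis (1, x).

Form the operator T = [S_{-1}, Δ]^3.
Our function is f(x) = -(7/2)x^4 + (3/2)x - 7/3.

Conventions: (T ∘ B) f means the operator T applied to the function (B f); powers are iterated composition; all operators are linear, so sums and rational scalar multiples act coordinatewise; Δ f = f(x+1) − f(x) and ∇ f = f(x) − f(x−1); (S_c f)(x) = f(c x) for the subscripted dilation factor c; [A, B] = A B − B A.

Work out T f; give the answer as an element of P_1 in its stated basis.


Δ f = -14x^3 - 21x^2 - 14x - 2
S_{-1} Δ f = 14x^3 - 21x^2 + 14x - 2
S_{-1} f = -(7/2)x^4 - (3/2)x - 7/3
Δ S_{-1} f = -14x^3 - 21x^2 - 14x - 5
[S_{-1}, Δ] f = 28x^3 + 28x + 3
Δ [S_{-1}, Δ] f = 84x^2 + 84x + 56
S_{-1} Δ [S_{-1}, Δ] f = 84x^2 - 84x + 56
S_{-1} [S_{-1}, Δ] f = -28x^3 - 28x + 3
Δ S_{-1} [S_{-1}, Δ] f = -84x^2 - 84x - 56
[S_{-1}, Δ] [S_{-1}, Δ] f = 168x^2 + 112
Δ [S_{-1}, Δ] [S_{-1}, Δ] f = 336x + 168
S_{-1} Δ [S_{-1}, Δ] [S_{-1}, Δ] f = -336x + 168
S_{-1} [S_{-1}, Δ] [S_{-1}, Δ] f = 168x^2 + 112
Δ S_{-1} [S_{-1}, Δ] [S_{-1}, Δ] f = 336x + 168
[S_{-1}, Δ] [S_{-1}, Δ] [S_{-1}, Δ] f = -672x

the image equals g(x) = -672x


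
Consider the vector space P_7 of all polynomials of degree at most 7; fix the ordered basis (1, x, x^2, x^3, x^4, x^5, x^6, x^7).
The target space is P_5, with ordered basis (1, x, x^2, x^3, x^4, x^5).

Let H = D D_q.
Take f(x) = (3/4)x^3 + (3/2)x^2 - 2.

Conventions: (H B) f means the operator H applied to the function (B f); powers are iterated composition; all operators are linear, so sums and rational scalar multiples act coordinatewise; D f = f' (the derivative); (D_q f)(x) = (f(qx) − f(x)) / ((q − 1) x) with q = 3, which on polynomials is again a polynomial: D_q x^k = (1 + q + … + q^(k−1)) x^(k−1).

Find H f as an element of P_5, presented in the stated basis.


the image equals g(x) = (39/2)x + 6

D_q f = (39/4)x^2 + 6x
D D_q f = (39/2)x + 6


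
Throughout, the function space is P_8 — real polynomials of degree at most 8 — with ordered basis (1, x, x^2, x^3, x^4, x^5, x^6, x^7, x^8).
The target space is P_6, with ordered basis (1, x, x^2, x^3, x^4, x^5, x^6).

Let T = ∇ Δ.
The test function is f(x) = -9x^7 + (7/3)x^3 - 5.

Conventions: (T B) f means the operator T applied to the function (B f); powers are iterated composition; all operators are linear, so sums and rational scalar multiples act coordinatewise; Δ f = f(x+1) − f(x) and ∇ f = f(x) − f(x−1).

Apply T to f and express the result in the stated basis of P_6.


the result is g(x) = -378x^5 - 630x^3 - 112x

Δ f = -63x^6 - 189x^5 - 315x^4 - 315x^3 - 182x^2 - 56x - 20/3
∇ Δ f = -378x^5 - 630x^3 - 112x
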